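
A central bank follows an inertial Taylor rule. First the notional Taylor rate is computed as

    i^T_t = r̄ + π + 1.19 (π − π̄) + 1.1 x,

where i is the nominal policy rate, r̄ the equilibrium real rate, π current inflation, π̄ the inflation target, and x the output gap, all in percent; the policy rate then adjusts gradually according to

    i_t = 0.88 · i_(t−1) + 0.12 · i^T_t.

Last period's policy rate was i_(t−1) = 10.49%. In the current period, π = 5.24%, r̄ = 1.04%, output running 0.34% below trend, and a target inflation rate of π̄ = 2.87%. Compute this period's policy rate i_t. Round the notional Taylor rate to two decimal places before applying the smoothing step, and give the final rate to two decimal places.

10.28%

Output 0.34% below potential → x = -0.34.
i^T_t = 1.04 + 5.24 + 1.19 × (5.24 − 2.87) + 1.1 × (-0.34)
   = 1.04 + 5.24 + 2.8203 − 0.374 = 8.73
i_t = 0.88 × 10.49 + 0.12 × 8.73 = 9.2312 + 1.0476 = 10.28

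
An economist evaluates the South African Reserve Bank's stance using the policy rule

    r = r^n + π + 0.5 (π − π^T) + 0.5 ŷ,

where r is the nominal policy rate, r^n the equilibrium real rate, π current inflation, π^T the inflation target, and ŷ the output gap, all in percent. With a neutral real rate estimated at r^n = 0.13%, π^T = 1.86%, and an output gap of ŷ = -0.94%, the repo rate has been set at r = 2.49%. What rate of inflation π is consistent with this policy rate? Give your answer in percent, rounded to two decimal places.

Collecting π: r = r^n + (1 + 0.5) π − 0.5 π^T + 0.5 ŷ
1.5 π = 2.49 − 0.13 + 0.5 × 1.86 − 0.5 × (-0.94) = 3.76
π = 3.76 / 1.5 = 2.51

2.51%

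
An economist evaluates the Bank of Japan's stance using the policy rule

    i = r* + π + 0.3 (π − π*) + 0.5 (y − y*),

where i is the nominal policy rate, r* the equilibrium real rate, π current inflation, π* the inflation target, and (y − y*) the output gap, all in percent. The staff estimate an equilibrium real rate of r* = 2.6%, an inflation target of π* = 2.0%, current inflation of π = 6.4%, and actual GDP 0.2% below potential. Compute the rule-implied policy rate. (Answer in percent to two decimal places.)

Output 0.2% below potential → (y − y*) = -0.2.
i = 2.6 + 6.4 + 0.3 × (6.4 − 2.0) + 0.5 × (-0.2)
   = 2.6 + 6.4 + 1.32 − 0.1 = 10.22

10.22%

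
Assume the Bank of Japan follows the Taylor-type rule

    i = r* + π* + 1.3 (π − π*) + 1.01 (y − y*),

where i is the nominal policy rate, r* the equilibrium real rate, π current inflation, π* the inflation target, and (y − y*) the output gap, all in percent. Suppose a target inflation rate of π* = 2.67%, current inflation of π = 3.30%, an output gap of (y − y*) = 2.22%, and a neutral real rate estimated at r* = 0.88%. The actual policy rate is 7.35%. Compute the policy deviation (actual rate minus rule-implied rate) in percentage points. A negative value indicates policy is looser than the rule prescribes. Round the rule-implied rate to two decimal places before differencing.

i = 0.88 + 2.67 + 1.3 × (3.30 − 2.67) + 1.01 × 2.22
   = 0.88 + 2.67 + 0.819 + 2.2422 = 6.61
Deviation = 7.35 − 6.61 = 0.74 pp.

0.74 pp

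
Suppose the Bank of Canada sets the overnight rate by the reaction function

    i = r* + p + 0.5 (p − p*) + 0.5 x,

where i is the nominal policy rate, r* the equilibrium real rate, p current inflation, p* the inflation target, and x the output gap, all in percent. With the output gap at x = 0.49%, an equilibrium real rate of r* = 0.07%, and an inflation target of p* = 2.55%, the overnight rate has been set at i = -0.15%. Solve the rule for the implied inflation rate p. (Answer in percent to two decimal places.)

0.54%

Collecting p: i = r* + (1 + 0.5) p − 0.5 p* + 0.5 x
1.5 p = -0.15 − 0.07 + 0.5 × 2.55 − 0.5 × 0.49 = 0.81
p = 0.81 / 1.5 = 0.54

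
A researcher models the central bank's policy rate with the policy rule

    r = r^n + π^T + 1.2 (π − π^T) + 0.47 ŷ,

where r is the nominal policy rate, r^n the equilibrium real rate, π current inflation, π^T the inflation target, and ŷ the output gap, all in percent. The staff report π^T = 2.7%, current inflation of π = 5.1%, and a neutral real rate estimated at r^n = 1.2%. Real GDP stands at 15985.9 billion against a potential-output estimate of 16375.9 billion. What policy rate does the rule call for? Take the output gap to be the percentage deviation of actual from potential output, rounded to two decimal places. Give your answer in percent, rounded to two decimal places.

Output gap = 100 × (15985.9 − 16375.9) / 16375.9 = -2.38%.
r = 1.20 + 2.70 + 1.2 × (5.10 − 2.70) + 0.47 × (-2.38)
   = 1.20 + 2.7 + 2.88 − 1.1186 = 5.66

5.66%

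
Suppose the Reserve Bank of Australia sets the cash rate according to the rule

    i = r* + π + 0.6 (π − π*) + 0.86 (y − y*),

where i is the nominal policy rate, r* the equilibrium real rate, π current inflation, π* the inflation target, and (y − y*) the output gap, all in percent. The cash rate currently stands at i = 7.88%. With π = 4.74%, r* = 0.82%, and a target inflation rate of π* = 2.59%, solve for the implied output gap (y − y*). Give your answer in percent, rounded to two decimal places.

0.86 (y − y*) = 7.88 − 0.82 − 4.74 − 0.6 × (4.74 − 2.59) = 1.03
(y − y*) = 1.03 / 0.86 = 1.20

1.20%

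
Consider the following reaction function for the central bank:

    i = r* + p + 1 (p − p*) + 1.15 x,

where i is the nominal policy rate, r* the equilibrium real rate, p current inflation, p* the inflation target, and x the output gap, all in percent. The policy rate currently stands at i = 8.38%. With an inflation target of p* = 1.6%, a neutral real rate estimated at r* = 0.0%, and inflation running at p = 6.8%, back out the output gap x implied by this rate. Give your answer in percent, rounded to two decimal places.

1.15 x = 8.38 − 0.0 − 6.8 − 1 × (6.8 − 1.6) = -3.62
x = -3.62 / 1.15 = -3.15

-3.15%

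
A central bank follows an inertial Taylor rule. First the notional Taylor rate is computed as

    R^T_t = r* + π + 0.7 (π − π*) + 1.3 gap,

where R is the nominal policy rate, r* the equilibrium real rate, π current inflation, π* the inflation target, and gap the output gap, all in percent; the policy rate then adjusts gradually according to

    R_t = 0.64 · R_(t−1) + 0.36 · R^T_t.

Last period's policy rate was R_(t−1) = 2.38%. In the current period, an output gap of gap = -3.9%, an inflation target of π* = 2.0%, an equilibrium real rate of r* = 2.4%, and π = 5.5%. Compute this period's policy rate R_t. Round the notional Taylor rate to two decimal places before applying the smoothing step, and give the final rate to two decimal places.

3.42%

R^T_t = 2.4 + 5.5 + 0.7 × (5.5 − 2.0) + 1.3 × (-3.9)
   = 2.4 + 5.5 + 2.45 − 5.07 = 5.28
R_t = 0.64 × 2.38 + 0.36 × 5.28 = 1.5232 + 1.9008 = 3.42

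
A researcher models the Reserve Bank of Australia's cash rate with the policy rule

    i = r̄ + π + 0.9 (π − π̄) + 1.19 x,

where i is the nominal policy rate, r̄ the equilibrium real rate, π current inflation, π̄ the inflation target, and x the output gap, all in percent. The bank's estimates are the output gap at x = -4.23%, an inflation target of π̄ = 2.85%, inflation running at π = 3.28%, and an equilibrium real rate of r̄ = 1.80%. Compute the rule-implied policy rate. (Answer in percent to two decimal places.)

i = 1.80 + 3.28 + 0.9 × (3.28 − 2.85) + 1.19 × (-4.23)
   = 1.80 + 3.28 + 0.387 − 5.0337 = 0.43

0.43%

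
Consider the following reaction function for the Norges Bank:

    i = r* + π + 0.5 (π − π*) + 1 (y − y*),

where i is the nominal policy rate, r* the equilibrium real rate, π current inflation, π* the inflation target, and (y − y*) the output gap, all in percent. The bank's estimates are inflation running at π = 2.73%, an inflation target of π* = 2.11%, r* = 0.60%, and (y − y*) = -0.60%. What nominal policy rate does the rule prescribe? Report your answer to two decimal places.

3.04%

i = 0.60 + 2.73 + 0.5 × (2.73 − 2.11) + 1 × (-0.60)
   = 0.60 + 2.73 + 0.31 − 0.6 = 3.04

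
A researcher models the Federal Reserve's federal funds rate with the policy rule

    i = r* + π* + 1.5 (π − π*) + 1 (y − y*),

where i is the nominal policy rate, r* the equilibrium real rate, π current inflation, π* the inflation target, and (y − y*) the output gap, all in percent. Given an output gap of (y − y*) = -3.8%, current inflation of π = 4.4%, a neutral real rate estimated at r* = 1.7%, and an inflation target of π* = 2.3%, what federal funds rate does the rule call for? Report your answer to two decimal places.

3.35%

i = 1.7 + 2.3 + 1.5 × (4.4 − 2.3) + 1 × (-3.8)
   = 1.7 + 2.3 + 3.15 − 3.8 = 3.35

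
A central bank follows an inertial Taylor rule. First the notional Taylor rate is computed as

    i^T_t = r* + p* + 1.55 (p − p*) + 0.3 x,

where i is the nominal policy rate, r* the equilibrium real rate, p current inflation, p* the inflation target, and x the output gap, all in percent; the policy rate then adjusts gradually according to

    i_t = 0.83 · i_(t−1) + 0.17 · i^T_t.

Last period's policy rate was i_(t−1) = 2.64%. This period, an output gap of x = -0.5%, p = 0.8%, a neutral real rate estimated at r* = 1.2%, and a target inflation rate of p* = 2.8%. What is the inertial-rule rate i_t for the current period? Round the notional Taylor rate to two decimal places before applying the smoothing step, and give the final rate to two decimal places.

2.32%

i^T_t = 1.2 + 2.8 + 1.55 × (0.8 − 2.8) + 0.3 × (-0.5)
   = 1.2 + 2.8 − 3.1 − 0.15 = 0.75
i_t = 0.83 × 2.64 + 0.17 × 0.75 = 2.1912 + 0.1275 = 2.32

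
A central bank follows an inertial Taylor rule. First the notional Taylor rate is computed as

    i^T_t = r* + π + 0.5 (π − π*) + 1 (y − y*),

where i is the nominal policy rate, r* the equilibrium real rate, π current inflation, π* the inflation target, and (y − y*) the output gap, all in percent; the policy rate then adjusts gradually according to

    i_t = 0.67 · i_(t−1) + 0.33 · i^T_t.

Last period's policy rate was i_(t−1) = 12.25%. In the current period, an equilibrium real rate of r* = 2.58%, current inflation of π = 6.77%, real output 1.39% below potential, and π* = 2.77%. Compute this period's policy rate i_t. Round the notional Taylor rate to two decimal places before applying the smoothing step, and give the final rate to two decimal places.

Output 1.39% below potential → (y − y*) = -1.39.
i^T_t = 2.58 + 6.77 + 0.5 × (6.77 − 2.77) + 1 × (-1.39)
   = 2.58 + 6.77 + 2 − 1.39 = 9.96
i_t = 0.67 × 12.25 + 0.33 × 9.96 = 8.2075 + 3.2868 = 11.49

11.49%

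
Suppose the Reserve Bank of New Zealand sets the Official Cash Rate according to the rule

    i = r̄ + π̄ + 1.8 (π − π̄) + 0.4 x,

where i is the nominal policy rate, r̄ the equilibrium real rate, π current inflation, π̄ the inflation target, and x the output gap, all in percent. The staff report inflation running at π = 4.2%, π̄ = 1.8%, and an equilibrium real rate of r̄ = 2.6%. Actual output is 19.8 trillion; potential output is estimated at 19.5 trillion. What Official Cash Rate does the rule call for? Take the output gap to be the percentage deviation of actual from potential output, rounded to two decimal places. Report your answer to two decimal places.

Output gap = 100 × (19.8 − 19.5) / 19.5 = 1.54%.
i = 2.60 + 1.80 + 1.8 × (4.20 − 1.80) + 0.4 × 1.54
   = 2.60 + 1.8 + 4.32 + 0.616 = 9.34

9.34%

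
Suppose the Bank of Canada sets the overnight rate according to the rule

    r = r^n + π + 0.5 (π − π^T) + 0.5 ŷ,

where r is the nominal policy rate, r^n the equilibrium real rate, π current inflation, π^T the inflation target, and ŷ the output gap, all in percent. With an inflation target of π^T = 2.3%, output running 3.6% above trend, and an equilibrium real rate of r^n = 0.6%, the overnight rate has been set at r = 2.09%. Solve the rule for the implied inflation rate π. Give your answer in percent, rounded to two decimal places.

0.56%

Output 3.6% above potential → ŷ = 3.6.
Collecting π: r = r^n + (1 + 0.5) π − 0.5 π^T + 0.5 ŷ
1.5 π = 2.09 − 0.6 + 0.5 × 2.3 − 0.5 × 3.6 = 0.84
π = 0.84 / 1.5 = 0.56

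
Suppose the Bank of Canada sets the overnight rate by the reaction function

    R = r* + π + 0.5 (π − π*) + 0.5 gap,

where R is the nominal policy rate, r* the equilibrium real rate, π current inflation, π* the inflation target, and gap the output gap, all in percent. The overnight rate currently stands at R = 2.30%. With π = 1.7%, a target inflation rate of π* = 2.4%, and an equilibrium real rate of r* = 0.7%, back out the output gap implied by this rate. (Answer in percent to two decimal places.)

0.50%

0.5 gap = 2.30 − 0.7 − 1.7 − 0.5 × (1.7 − 2.4) = 0.25
gap = 0.25 / 0.5 = 0.50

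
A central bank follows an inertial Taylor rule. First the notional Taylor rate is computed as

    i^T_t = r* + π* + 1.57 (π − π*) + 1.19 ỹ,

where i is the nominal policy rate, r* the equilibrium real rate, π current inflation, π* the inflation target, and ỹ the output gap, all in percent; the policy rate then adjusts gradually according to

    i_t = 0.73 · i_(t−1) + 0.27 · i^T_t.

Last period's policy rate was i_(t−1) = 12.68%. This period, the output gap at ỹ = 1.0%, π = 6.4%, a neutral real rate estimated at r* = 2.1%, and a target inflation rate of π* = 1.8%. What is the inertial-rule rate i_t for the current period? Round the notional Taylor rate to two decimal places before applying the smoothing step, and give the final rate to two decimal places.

i^T_t = 2.1 + 1.8 + 1.57 × (6.4 − 1.8) + 1.19 × 1.0
   = 2.1 + 1.8 + 7.222 + 1.19 = 12.31
i_t = 0.73 × 12.68 + 0.27 × 12.31 = 9.2564 + 3.3237 = 12.58

12.58%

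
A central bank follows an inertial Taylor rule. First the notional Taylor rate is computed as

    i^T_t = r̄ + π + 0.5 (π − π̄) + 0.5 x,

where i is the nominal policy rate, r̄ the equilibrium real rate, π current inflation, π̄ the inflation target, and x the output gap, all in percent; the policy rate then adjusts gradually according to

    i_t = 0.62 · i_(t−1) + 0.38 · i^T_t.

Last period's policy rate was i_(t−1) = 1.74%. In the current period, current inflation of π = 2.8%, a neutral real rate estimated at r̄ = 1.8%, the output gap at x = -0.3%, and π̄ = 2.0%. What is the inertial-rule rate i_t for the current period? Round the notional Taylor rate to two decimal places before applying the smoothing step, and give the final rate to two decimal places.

i^T_t = 1.8 + 2.8 + 0.5 × (2.8 − 2.0) + 0.5 × (-0.3)
   = 1.8 + 2.8 + 0.4 − 0.15 = 4.85
i_t = 0.62 × 1.74 + 0.38 × 4.85 = 1.0788 + 1.843 = 2.92

2.92%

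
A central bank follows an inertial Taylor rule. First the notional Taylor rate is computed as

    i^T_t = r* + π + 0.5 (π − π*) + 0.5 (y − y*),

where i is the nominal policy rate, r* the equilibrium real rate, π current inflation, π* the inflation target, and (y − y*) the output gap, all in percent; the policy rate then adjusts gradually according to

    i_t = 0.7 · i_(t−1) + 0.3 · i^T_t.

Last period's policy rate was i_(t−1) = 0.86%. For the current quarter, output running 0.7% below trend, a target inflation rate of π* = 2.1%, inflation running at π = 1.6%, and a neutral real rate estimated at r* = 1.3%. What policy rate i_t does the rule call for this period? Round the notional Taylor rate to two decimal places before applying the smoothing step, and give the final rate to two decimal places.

Output 0.7% below potential → (y − y*) = -0.7.
i^T_t = 1.3 + 1.6 + 0.5 × (1.6 − 2.1) + 0.5 × (-0.7)
   = 1.3 + 1.6 − 0.25 − 0.35 = 2.30
i_t = 0.7 × 0.86 + 0.3 × 2.30 = 0.602 + 0.69 = 1.29

1.29%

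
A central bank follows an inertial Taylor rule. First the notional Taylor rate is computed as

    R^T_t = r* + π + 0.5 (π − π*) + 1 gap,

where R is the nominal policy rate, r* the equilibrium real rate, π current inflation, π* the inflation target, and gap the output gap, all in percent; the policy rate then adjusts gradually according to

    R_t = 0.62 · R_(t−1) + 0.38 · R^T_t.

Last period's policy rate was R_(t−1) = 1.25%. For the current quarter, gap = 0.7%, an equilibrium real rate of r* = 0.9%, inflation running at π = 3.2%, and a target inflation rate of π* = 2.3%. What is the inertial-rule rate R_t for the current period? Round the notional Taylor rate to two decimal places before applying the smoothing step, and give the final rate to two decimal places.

R^T_t = 0.9 + 3.2 + 0.5 × (3.2 − 2.3) + 1 × 0.7
   = 0.9 + 3.2 + 0.45 + 0.7 = 5.25
R_t = 0.62 × 1.25 + 0.38 × 5.25 = 0.775 + 1.995 = 2.77

2.77%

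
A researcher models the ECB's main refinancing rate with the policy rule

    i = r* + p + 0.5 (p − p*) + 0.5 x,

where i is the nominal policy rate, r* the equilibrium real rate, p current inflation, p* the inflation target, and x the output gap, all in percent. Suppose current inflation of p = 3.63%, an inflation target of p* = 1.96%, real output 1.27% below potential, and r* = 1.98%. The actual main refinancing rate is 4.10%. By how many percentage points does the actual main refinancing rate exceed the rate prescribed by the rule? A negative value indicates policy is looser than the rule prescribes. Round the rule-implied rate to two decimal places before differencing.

Output 1.27% below potential → x = -1.27.
i = 1.98 + 3.63 + 0.5 × (3.63 − 1.96) + 0.5 × (-1.27)
   = 1.98 + 3.63 + 0.835 − 0.635 = 5.81
Deviation = 4.10 − 5.81 = -1.71 pp.

-1.71 pp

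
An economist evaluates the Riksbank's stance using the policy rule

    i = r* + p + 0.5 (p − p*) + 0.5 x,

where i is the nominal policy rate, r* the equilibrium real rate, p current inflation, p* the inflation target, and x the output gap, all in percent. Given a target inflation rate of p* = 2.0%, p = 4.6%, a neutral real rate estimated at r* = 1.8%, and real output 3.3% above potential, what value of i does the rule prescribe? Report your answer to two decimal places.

Output 3.3% above potential → x = 3.3.
i = 1.8 + 4.6 + 0.5 × (4.6 − 2.0) + 0.5 × 3.3
   = 1.8 + 4.6 + 1.3 + 1.65 = 9.35

9.35%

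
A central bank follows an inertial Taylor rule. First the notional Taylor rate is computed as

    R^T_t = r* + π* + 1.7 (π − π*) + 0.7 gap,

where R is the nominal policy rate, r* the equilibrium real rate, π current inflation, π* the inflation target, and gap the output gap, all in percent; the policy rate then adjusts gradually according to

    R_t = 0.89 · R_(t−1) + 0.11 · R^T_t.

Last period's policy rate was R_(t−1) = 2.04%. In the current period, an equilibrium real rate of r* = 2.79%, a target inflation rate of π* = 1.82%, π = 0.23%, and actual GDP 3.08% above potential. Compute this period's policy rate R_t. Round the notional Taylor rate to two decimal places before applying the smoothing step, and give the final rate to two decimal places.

2.26%

Output 3.08% above potential → gap = 3.08.
R^T_t = 2.79 + 1.82 + 1.7 × (0.23 − 1.82) + 0.7 × 3.08
   = 2.79 + 1.82 − 2.703 + 2.156 = 4.06
R_t = 0.89 × 2.04 + 0.11 × 4.06 = 1.8156 + 0.4466 = 2.26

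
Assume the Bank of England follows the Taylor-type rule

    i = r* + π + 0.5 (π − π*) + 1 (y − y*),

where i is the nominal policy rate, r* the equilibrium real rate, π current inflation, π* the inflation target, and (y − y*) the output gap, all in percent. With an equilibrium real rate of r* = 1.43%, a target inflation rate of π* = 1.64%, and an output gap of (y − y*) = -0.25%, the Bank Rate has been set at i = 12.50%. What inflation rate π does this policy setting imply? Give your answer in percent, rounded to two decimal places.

Collecting π: i = r* + (1 + 0.5) π − 0.5 π* + 1 (y − y*)
1.5 π = 12.50 − 1.43 + 0.5 × 1.64 − 1 × (-0.25) = 12.14
π = 12.14 / 1.5 = 8.09

8.09%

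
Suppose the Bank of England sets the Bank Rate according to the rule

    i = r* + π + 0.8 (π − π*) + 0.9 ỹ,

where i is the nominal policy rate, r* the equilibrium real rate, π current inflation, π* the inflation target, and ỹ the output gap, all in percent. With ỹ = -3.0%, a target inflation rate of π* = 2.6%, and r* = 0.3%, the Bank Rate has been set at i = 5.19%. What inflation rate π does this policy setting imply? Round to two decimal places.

Collecting π: i = r* + (1 + 0.8) π − 0.8 π* + 0.9 ỹ
1.8 π = 5.19 − 0.3 + 0.8 × 2.6 − 0.9 × (-3.0) = 9.67
π = 9.67 / 1.8 = 5.37

5.37%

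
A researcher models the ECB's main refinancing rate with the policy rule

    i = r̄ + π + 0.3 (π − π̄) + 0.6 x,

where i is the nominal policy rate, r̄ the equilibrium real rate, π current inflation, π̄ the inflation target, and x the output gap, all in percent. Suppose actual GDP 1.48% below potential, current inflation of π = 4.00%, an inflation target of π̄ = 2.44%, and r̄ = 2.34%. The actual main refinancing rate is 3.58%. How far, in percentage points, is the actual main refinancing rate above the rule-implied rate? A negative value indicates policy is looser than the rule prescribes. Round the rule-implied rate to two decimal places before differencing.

-2.34 pp

Output 1.48% below potential → x = -1.48.
i = 2.34 + 4.00 + 0.3 × (4.00 − 2.44) + 0.6 × (-1.48)
   = 2.34 + 4 + 0.468 − 0.888 = 5.92
Deviation = 3.58 − 5.92 = -2.34 pp.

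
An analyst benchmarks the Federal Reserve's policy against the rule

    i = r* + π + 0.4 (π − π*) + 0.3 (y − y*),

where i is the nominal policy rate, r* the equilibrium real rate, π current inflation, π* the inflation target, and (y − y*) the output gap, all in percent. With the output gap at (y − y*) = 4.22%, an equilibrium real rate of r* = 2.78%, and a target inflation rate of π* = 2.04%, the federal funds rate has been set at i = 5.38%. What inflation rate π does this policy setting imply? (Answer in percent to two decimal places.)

1.54%

Collecting π: i = r* + (1 + 0.4) π − 0.4 π* + 0.3 (y − y*)
1.4 π = 5.38 − 2.78 + 0.4 × 2.04 − 0.3 × 4.22 = 2.15
π = 2.15 / 1.4 = 1.54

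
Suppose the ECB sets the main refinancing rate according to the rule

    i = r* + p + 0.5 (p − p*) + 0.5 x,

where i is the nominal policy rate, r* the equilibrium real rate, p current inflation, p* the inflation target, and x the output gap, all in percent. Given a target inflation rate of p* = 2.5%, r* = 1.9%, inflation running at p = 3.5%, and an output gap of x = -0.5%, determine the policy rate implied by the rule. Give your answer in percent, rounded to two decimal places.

5.65%

i = 1.9 + 3.5 + 0.5 × (3.5 − 2.5) + 0.5 × (-0.5)
   = 1.9 + 3.5 + 0.5 − 0.25 = 5.65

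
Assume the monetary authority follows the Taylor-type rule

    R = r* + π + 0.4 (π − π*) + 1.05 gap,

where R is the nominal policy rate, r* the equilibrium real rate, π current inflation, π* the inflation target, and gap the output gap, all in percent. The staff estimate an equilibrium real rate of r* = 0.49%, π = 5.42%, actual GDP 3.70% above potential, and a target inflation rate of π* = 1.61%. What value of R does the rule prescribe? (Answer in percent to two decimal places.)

Output 3.70% above potential → gap = 3.70.
R = 0.49 + 5.42 + 0.4 × (5.42 − 1.61) + 1.05 × 3.70
   = 0.49 + 5.42 + 1.524 + 3.885 = 11.32

11.32%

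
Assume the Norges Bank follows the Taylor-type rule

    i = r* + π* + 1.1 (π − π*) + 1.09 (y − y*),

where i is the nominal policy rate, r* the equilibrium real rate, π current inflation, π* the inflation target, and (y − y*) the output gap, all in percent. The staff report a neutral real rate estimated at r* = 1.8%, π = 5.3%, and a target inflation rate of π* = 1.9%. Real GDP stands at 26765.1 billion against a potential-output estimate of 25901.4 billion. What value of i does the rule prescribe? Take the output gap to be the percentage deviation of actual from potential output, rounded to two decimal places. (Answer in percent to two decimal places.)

11.07%

Output gap = 100 × (26765.1 − 25901.4) / 25901.4 = 3.33%.
i = 1.80 + 1.90 + 1.1 × (5.30 − 1.90) + 1.09 × 3.33
   = 1.80 + 1.9 + 3.74 + 3.6297 = 11.07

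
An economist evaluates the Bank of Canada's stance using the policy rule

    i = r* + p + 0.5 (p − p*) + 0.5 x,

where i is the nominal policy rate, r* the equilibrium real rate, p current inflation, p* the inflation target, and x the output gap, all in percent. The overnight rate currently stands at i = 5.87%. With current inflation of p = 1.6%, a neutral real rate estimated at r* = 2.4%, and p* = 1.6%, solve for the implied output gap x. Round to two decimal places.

0.5 x = 5.87 − 2.4 − 1.6 − 0.5 × (1.6 − 1.6) = 1.87
x = 1.87 / 0.5 = 3.74

3.74%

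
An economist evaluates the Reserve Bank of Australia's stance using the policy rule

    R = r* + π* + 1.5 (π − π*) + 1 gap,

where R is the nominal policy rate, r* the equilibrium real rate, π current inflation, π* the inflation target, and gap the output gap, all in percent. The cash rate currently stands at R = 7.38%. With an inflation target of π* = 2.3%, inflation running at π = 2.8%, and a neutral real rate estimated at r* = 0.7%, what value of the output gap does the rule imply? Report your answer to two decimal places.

3.63%

1 gap = 7.38 − 0.7 − 2.3 − 1.5 × (2.8 − 2.3) = 3.63
gap = 3.63 / 1 = 3.63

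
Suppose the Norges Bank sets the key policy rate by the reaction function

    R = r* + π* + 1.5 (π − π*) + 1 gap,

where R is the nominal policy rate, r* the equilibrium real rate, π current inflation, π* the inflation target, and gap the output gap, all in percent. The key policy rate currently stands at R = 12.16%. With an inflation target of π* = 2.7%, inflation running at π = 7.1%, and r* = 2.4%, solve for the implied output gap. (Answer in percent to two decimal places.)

0.46%

1 gap = 12.16 − 2.4 − 2.7 − 1.5 × (7.1 − 2.7) = 0.46
gap = 0.46 / 1 = 0.46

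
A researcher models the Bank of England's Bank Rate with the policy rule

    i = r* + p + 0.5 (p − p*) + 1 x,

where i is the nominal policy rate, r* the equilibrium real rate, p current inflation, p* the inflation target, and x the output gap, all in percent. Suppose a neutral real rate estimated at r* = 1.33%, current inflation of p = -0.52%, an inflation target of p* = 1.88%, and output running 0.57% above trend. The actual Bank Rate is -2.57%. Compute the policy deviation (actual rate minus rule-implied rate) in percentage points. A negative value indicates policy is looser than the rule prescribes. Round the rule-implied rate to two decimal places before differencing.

Output 0.57% above potential → x = 0.57.
i = 1.33 + (-0.52) + 0.5 × (-0.52 − 1.88) + 1 × 0.57
   = 1.33 − 0.52 − 1.2 + 0.57 = 0.18
Deviation = -2.57 − 0.18 = -2.75 pp.

-2.75 pp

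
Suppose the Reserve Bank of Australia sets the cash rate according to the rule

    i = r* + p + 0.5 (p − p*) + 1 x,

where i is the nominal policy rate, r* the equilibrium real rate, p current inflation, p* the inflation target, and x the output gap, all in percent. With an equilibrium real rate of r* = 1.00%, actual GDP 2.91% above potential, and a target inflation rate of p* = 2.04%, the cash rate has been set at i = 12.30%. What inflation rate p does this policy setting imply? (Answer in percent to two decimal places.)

Output 2.91% above potential → x = 2.91.
Collecting p: i = r* + (1 + 0.5) p − 0.5 p* + 1 x
1.5 p = 12.30 − 1.00 + 0.5 × 2.04 − 1 × 2.91 = 9.41
p = 9.41 / 1.5 = 6.27

6.27%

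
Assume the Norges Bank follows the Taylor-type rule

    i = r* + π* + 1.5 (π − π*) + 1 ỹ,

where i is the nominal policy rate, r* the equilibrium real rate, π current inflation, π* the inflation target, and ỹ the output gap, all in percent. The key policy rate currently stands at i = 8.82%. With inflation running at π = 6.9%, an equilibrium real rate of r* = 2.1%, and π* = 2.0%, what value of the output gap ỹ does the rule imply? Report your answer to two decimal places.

-2.63%

1 ỹ = 8.82 − 2.1 − 2.0 − 1.5 × (6.9 − 2.0) = -2.63
ỹ = -2.63 / 1 = -2.63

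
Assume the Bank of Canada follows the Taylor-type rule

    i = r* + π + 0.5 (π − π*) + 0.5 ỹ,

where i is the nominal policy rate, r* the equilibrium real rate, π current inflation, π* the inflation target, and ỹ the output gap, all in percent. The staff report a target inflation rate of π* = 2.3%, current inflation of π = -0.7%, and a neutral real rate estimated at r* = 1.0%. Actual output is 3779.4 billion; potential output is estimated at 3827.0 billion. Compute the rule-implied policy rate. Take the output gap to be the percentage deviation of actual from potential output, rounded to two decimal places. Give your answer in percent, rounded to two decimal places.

Output gap = 100 × (3779.4 − 3827.0) / 3827.0 = -1.24%.
i = 1.00 + (-0.70) + 0.5 × (-0.70 − 2.30) + 0.5 × (-1.24)
   = 1.00 − 0.7 − 1.5 − 0.62 = -1.82

-1.82%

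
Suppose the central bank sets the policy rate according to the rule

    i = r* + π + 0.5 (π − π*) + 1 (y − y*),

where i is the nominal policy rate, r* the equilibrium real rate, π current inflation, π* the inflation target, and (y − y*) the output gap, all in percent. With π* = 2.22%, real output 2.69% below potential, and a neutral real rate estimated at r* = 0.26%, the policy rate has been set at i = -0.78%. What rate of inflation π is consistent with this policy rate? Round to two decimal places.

1.84%

Output 2.69% below potential → (y − y*) = -2.69.
Collecting π: i = r* + (1 + 0.5) π − 0.5 π* + 1 (y − y*)
1.5 π = -0.78 − 0.26 + 0.5 × 2.22 − 1 × (-2.69) = 2.76
π = 2.76 / 1.5 = 1.84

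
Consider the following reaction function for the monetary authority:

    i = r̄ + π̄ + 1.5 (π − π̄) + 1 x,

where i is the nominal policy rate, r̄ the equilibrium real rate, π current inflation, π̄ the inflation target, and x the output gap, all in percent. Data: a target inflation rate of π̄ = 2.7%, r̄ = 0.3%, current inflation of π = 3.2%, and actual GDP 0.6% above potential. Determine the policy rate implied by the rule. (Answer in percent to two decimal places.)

Output 0.6% above potential → x = 0.6.
i = 0.3 + 2.7 + 1.5 × (3.2 − 2.7) + 1 × 0.6
   = 0.3 + 2.7 + 0.75 + 0.6 = 4.35

4.35%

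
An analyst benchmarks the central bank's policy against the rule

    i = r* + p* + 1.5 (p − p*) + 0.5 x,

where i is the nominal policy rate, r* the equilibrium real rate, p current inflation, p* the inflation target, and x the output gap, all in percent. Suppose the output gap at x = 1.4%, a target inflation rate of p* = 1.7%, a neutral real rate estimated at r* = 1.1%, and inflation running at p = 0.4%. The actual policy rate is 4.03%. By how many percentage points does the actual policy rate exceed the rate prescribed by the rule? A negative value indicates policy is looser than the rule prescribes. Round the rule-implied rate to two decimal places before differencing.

2.48 pp

i = 1.1 + 1.7 + 1.5 × (0.4 − 1.7) + 0.5 × 1.4
   = 1.1 + 1.7 − 1.95 + 0.7 = 1.55
Deviation = 4.03 − 1.55 = 2.48 pp.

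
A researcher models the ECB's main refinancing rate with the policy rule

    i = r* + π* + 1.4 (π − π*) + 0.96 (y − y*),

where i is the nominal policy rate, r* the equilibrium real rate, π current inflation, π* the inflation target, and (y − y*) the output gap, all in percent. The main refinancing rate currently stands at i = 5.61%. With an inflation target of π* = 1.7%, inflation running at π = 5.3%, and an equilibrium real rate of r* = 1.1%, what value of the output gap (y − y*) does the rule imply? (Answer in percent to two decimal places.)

-2.32%

0.96 (y − y*) = 5.61 − 1.1 − 1.7 − 1.4 × (5.3 − 1.7) = -2.23
(y − y*) = -2.23 / 0.96 = -2.32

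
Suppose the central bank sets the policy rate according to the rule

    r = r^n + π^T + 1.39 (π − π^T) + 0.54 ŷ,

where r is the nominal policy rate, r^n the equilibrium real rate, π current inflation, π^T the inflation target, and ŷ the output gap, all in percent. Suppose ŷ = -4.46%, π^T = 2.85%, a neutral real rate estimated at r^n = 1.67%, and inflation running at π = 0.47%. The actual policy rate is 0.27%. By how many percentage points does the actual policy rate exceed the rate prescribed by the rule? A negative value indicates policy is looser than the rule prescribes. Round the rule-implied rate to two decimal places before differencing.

r = 1.67 + 2.85 + 1.39 × (0.47 − 2.85) + 0.54 × (-4.46)
   = 1.67 + 2.85 − 3.3082 − 2.4084 = -1.20
Deviation = 0.27 − (-1.20) = 1.47 pp.

1.47 pp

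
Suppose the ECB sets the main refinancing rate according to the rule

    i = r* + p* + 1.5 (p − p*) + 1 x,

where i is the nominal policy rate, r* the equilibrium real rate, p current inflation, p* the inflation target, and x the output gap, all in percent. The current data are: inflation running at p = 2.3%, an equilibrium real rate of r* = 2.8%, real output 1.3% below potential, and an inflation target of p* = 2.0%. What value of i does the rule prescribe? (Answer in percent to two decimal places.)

Output 1.3% below potential → x = -1.3.
i = 2.8 + 2.0 + 1.5 × (2.3 − 2.0) + 1 × (-1.3)
   = 2.8 + 2 + 0.45 − 1.3 = 3.95

3.95%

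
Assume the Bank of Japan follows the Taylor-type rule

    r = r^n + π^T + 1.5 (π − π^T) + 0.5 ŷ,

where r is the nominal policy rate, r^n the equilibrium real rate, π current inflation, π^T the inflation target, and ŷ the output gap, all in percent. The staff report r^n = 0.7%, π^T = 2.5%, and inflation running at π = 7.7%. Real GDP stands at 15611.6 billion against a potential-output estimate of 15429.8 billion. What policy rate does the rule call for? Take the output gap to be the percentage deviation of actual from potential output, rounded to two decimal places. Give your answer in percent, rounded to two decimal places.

Output gap = 100 × (15611.6 − 15429.8) / 15429.8 = 1.18%.
r = 0.70 + 2.50 + 1.5 × (7.70 − 2.50) + 0.5 × 1.18
   = 0.70 + 2.5 + 7.8 + 0.59 = 11.59

11.59%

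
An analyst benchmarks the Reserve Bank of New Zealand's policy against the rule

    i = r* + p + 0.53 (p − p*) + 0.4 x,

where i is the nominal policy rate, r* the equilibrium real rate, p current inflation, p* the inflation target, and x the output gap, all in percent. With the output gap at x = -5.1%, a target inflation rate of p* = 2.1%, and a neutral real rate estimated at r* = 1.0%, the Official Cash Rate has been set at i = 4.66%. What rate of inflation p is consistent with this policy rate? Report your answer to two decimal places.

4.45%

Collecting p: i = r* + (1 + 0.53) p − 0.53 p* + 0.4 x
1.53 p = 4.66 − 1.0 + 0.53 × 2.1 − 0.4 × (-5.1) = 6.813
p = 6.813 / 1.53 = 4.45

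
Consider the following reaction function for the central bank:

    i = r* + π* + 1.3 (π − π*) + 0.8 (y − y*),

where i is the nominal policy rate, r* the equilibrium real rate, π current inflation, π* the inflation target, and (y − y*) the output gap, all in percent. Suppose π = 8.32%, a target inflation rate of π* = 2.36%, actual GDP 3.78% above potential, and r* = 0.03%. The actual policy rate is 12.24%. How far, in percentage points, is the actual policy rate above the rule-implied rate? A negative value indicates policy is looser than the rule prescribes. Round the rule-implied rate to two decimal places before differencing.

-0.92 pp

Output 3.78% above potential → (y − y*) = 3.78.
i = 0.03 + 2.36 + 1.3 × (8.32 − 2.36) + 0.8 × 3.78
   = 0.03 + 2.36 + 7.748 + 3.024 = 13.16
Deviation = 12.24 − 13.16 = -0.92 pp.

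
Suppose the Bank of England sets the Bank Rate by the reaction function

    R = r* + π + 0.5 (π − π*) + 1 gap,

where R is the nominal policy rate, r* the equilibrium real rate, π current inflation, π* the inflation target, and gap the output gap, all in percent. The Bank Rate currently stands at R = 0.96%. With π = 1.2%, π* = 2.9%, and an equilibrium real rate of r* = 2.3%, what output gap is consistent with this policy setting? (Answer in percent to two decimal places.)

-1.69%

1 gap = 0.96 − 2.3 − 1.2 − 0.5 × (1.2 − 2.9) = -1.69
gap = -1.69 / 1 = -1.69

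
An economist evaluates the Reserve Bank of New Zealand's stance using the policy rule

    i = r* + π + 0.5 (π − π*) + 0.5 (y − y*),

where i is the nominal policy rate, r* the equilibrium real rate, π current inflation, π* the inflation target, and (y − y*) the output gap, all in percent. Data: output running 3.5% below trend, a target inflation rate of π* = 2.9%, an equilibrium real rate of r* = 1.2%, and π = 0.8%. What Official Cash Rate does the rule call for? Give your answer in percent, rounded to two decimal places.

-0.80%

Output 3.5% below potential → (y − y*) = -3.5.
i = 1.2 + 0.8 + 0.5 × (0.8 − 2.9) + 0.5 × (-3.5)
   = 1.2 + 0.8 − 1.05 − 1.75 = -0.80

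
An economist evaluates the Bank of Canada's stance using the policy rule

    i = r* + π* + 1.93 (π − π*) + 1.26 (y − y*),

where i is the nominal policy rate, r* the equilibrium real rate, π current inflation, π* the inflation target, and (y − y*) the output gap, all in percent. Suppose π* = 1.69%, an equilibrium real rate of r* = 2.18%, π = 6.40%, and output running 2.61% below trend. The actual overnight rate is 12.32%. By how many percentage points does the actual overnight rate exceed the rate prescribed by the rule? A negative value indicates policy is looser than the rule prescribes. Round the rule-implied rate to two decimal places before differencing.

Output 2.61% below potential → (y − y*) = -2.61.
i = 2.18 + 1.69 + 1.93 × (6.40 − 1.69) + 1.26 × (-2.61)
   = 2.18 + 1.69 + 9.0903 − 3.2886 = 9.67
Deviation = 12.32 − 9.67 = 2.65 pp.

2.65 pp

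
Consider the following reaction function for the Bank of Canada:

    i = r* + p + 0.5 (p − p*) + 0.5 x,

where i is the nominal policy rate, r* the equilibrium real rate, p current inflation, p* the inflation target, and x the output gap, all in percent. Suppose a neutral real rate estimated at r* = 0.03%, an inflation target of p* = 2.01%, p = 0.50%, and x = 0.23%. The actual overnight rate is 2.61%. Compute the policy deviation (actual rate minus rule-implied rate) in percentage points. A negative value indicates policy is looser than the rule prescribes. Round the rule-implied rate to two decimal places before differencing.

2.72 pp

i = 0.03 + 0.50 + 0.5 × (0.50 − 2.01) + 0.5 × 0.23
   = 0.03 + 0.5 − 0.755 + 0.115 = -0.11
Deviation = 2.61 − (-0.11) = 2.72 pp.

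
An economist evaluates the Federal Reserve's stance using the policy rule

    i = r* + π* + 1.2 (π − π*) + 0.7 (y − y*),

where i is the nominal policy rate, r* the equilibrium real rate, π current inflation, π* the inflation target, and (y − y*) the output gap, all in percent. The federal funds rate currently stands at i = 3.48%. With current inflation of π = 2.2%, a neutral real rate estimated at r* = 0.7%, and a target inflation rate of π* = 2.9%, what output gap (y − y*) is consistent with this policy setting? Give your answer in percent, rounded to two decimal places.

1.03%

0.7 (y − y*) = 3.48 − 0.7 − 2.9 − 1.2 × (2.2 − 2.9) = 0.72
(y − y*) = 0.72 / 0.7 = 1.03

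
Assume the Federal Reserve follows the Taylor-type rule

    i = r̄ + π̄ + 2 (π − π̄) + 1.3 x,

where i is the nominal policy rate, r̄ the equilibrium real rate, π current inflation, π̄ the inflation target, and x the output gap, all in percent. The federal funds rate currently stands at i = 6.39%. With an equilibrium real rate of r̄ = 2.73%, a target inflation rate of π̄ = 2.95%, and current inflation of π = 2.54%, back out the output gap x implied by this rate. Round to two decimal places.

1.3 x = 6.39 − 2.73 − 2.95 − 2 × (2.54 − 2.95) = 1.53
x = 1.53 / 1.3 = 1.18

1.18%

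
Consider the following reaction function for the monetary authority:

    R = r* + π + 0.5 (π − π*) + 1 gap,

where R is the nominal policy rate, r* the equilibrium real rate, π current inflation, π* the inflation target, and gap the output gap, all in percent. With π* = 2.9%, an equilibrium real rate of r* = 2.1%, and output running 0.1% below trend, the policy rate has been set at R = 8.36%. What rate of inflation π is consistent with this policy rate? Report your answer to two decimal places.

Output 0.1% below potential → gap = -0.1.
Collecting π: R = r* + (1 + 0.5) π − 0.5 π* + 1 gap
1.5 π = 8.36 − 2.1 + 0.5 × 2.9 − 1 × (-0.1) = 7.81
π = 7.81 / 1.5 = 5.21

5.21%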